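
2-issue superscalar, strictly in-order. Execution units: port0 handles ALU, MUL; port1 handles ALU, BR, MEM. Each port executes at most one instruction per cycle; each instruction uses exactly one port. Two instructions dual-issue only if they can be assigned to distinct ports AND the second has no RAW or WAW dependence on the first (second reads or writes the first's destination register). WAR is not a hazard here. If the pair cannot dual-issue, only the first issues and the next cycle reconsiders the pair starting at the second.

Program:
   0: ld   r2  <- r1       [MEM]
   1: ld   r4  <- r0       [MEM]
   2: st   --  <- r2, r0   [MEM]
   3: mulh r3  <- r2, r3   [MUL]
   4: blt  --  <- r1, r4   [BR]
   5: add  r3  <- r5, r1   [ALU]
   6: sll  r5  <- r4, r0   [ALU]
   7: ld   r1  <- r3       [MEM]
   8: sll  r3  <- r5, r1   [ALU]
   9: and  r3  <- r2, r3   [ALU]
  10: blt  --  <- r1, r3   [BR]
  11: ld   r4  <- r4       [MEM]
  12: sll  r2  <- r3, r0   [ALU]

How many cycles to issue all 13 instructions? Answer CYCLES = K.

#0 head=0: ld i0 no-port MEM/MEM
#1 head=1: ld i1 no-port MEM/MEM
#2 head=2: st+mulh i2,i3 pair
#3 head=4: blt+add i4,i5 pair
#4 head=6: sll+ld i6,i7 pair
#5 head=8: sll i8 RAW+WAW r3
#6 head=9: and i9 RAW r3
#7 head=10: blt i10 no-port BR/MEM
#8 head=11: ld+sll i11,i12 pair

CYCLES = 9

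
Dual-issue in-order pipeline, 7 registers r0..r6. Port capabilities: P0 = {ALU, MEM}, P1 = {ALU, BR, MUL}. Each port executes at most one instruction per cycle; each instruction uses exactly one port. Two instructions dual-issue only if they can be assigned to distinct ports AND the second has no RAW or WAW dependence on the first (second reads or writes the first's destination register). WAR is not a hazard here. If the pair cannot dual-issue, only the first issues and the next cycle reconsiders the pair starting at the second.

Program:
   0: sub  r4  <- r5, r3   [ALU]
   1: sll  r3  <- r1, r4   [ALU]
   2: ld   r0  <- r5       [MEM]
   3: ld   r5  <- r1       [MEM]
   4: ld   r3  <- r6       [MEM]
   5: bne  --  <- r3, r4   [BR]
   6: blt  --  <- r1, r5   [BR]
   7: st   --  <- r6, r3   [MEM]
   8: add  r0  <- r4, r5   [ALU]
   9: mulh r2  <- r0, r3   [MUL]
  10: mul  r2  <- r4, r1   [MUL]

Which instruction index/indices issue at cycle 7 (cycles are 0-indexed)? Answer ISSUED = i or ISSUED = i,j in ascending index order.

0. sub.ALU @i0  | RAW r4
1. sll.ALU+ld.MEM @i1/i2  | dual
2. ld.MEM @i3  | no-port MEM/MEM
3. ld.MEM @i4  | RAW r3
4. bne.BR @i5  | no-port BR/BR
5. blt.BR+st.MEM @i6/i7  | dual
6. add.ALU @i8  | RAW r0
7. mulh.MUL @i9  | no-port MUL/MUL
8. mul.MUL @i10  | tail

ISSUED = 9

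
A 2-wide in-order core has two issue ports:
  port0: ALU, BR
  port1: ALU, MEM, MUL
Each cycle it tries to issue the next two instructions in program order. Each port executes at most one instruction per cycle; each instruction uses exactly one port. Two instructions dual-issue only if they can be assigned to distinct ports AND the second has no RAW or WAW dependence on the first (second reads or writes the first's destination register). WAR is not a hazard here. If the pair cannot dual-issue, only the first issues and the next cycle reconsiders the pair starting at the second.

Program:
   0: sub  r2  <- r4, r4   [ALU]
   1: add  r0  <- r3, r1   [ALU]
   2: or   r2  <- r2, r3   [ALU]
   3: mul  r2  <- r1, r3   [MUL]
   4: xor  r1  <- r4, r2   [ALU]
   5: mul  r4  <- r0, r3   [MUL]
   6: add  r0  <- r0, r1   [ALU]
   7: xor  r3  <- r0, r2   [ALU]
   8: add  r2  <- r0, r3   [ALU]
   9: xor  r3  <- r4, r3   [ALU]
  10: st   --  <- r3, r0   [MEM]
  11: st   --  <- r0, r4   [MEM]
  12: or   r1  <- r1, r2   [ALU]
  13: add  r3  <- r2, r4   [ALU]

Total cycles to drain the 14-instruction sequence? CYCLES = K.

CYCLES = 10

[0] i0/i1  sub add  -- 2-wide
[1] i2  or  -- WAW r2
[2] i3  mul  -- RAW r2
[3] i4/i5  xor mul  -- 2-wide
[4] i6  add  -- RAW r0
[5] i7  xor  -- RAW r3
[6] i8/i9  add xor  -- 2-wide
[7] i10  st  -- no-port MEM/MEM
[8] i11/i12  st or  -- 2-wide
[9] i13  add  -- tail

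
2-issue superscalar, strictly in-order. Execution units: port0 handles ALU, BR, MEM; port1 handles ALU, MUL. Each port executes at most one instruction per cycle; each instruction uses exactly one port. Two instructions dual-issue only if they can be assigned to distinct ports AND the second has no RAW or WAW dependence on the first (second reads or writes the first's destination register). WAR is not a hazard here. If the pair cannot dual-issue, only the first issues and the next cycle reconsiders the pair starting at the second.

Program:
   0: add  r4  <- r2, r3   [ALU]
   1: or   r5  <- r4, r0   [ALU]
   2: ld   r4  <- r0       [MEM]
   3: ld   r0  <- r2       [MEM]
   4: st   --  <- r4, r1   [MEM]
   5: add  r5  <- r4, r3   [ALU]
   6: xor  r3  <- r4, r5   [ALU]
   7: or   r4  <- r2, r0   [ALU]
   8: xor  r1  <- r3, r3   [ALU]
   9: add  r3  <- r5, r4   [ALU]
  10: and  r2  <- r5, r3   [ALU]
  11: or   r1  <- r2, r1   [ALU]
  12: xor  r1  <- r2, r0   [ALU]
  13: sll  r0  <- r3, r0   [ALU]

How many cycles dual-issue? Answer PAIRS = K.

c0: i0 add.ALU  RAW r4
c1: i1+i2 or.ALU/ld.MEM  2-wide
c2: i3 ld.MEM  no-port MEM/MEM
c3: i4+i5 st.MEM/add.ALU  2-wide
c4: i6+i7 xor.ALU/or.ALU  2-wide
c5: i8+i9 xor.ALU/add.ALU  2-wide
c6: i10 and.ALU  RAW r2
c7: i11 or.ALU  WAW r1
c8: i12+i13 xor.ALU/sll.ALU  2-wide

PAIRS = 5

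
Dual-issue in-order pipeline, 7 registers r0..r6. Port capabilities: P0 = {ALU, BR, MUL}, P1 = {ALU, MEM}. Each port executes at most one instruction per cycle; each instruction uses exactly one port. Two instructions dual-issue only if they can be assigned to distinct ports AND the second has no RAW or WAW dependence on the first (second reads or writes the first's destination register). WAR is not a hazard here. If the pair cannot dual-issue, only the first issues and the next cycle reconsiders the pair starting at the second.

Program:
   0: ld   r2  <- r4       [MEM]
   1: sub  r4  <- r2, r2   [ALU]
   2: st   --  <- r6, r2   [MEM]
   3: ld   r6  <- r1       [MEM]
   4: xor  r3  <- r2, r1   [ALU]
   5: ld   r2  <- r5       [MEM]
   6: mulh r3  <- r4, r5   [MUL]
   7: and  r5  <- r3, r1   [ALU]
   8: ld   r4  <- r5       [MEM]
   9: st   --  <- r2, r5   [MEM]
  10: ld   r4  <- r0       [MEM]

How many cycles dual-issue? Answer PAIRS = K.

0. ld.MEM @i0  | RAW r2
1. sub.ALU+st.MEM @i1/i2  | 2-wide
2. ld.MEM+xor.ALU @i3/i4  | 2-wide
3. ld.MEM+mulh.MUL @i5/i6  | 2-wide
4. and.ALU @i7  | RAW r5
5. ld.MEM @i8  | no-port MEM/MEM
6. st.MEM @i9  | no-port MEM/MEM
7. ld.MEM @i10  | tail

PAIRS = 3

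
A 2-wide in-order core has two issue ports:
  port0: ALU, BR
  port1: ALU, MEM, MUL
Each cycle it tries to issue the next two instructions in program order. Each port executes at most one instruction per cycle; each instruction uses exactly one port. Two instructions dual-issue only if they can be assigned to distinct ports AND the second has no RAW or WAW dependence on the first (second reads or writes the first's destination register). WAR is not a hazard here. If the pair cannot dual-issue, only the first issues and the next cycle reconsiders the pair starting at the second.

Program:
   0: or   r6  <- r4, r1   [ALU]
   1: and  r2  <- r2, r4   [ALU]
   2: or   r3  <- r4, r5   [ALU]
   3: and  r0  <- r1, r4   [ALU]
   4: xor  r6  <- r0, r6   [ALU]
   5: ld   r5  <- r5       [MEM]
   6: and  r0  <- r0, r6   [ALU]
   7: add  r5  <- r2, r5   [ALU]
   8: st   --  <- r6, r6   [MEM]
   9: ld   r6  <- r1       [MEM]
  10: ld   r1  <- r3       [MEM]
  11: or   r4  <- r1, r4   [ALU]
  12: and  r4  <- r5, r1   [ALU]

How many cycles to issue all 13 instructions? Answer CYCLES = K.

0. or;and @i0&i1  | dual
1. or;and @i2&i3  | dual
2. xor;ld @i4&i5  | dual
3. and;add @i6&i7  | dual
4. st @i8  | no-port MEM/MEM
5. ld @i9  | no-port MEM/MEM
6. ld @i10  | RAW r1
7. or @i11  | WAW r4
8. and @i12  | tail

CYCLES = 9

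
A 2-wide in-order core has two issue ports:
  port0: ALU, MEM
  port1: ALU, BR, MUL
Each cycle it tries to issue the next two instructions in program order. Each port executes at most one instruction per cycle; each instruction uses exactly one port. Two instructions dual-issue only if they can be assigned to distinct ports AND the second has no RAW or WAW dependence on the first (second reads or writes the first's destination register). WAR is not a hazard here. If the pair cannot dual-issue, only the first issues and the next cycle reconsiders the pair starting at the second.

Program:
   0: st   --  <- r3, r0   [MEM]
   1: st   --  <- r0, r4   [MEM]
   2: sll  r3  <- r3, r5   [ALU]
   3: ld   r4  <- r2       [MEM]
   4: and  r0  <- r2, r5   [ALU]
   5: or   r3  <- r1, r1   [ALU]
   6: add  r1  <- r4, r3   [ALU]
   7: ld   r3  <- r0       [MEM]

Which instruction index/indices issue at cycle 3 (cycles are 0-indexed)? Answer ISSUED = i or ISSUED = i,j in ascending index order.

ISSUED = 5

#0 head=0: st.MEM i0 no-port MEM/MEM
#1 head=1: st.MEM+sll.ALU i1/i2 dual
#2 head=3: ld.MEM+and.ALU i3/i4 dual
#3 head=5: or.ALU i5 RAW r3
#4 head=6: add.ALU+ld.MEM i6/i7 dual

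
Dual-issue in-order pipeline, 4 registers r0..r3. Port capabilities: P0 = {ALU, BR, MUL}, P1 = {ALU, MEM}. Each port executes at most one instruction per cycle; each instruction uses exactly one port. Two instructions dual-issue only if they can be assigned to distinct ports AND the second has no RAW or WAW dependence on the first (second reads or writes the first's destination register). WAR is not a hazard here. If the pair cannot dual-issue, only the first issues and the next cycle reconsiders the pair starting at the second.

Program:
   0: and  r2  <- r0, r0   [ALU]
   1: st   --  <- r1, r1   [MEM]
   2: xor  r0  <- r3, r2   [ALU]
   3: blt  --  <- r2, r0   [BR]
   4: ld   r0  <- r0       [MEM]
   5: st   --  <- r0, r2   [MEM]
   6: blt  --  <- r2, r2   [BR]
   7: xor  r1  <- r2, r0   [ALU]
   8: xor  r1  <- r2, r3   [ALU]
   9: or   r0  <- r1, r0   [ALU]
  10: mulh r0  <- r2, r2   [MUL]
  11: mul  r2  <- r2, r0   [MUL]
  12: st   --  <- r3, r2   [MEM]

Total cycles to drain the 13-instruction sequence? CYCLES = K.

CYCLES = 10

#0 head=0: and.ALU;st.MEM i0&i1 2-wide
#1 head=2: xor.ALU i2 RAW r0
#2 head=3: blt.BR;ld.MEM i3&i4 2-wide
#3 head=5: st.MEM;blt.BR i5&i6 2-wide
#4 head=7: xor.ALU i7 WAW r1
#5 head=8: xor.ALU i8 RAW r1
#6 head=9: or.ALU i9 WAW r0
#7 head=10: mulh.MUL i10 no-port MUL/MUL
#8 head=11: mul.MUL i11 RAW r2
#9 head=12: st.MEM i12 tail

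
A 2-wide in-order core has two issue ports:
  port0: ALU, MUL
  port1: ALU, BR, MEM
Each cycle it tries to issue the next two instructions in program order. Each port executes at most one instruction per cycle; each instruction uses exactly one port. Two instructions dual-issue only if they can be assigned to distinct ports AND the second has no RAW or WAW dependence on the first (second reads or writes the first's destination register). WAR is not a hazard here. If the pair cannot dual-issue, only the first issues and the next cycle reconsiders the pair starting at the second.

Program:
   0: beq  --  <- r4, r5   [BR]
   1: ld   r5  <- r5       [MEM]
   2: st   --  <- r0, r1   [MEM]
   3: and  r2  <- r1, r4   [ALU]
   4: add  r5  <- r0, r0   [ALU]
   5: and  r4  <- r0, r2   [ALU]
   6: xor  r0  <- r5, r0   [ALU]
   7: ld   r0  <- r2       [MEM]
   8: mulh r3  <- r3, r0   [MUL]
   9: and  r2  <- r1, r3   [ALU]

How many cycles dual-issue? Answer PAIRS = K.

PAIRS = 2

#0 head=0: beq i0 no-port BR/MEM
#1 head=1: ld i1 no-port MEM/MEM
#2 head=2: st+and i2,i3 dual
#3 head=4: add+and i4,i5 dual
#4 head=6: xor i6 WAW r0
#5 head=7: ld i7 RAW r0
#6 head=8: mulh i8 RAW r3
#7 head=9: and i9 tail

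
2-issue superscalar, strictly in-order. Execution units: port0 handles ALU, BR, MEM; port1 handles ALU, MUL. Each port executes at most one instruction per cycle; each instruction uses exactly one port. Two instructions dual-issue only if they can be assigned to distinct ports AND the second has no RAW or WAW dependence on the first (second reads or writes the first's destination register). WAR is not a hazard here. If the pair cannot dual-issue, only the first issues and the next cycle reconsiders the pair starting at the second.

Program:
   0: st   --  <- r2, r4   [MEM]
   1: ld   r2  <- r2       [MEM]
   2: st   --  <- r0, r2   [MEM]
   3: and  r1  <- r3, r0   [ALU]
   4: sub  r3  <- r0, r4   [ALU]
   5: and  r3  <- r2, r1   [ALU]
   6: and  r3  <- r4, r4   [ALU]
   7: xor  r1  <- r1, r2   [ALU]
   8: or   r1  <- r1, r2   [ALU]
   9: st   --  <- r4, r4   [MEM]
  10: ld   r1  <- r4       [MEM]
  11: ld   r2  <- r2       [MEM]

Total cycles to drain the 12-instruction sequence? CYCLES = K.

0. st @i0  | no-port MEM/MEM
1. ld @i1  | no-port MEM/MEM
2. st/and @i2+i3  | 2-wide
3. sub @i4  | WAW r3
4. and @i5  | WAW r3
5. and/xor @i6+i7  | 2-wide
6. or/st @i8+i9  | 2-wide
7. ld @i10  | no-port MEM/MEM
8. ld @i11  | tail

CYCLES = 9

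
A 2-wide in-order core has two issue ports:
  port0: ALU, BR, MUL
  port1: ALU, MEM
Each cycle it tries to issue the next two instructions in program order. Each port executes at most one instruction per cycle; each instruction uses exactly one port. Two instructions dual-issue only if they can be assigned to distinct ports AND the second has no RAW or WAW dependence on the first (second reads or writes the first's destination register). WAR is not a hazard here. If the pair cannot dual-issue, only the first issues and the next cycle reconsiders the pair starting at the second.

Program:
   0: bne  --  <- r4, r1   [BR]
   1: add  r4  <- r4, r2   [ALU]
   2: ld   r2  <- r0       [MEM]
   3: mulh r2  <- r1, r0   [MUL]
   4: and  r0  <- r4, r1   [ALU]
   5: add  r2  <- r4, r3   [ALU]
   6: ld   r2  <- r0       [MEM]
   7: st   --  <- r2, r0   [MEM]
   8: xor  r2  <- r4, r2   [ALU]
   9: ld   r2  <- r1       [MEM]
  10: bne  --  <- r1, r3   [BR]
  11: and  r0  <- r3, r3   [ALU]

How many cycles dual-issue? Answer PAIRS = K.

0. bne.BR add.ALU @i0,i1  | dual
1. ld.MEM @i2  | WAW r2
2. mulh.MUL and.ALU @i3,i4  | dual
3. add.ALU @i5  | WAW r2
4. ld.MEM @i6  | no-port MEM/MEM
5. st.MEM xor.ALU @i7,i8  | dual
6. ld.MEM bne.BR @i9,i10  | dual
7. and.ALU @i11  | tail

PAIRS = 4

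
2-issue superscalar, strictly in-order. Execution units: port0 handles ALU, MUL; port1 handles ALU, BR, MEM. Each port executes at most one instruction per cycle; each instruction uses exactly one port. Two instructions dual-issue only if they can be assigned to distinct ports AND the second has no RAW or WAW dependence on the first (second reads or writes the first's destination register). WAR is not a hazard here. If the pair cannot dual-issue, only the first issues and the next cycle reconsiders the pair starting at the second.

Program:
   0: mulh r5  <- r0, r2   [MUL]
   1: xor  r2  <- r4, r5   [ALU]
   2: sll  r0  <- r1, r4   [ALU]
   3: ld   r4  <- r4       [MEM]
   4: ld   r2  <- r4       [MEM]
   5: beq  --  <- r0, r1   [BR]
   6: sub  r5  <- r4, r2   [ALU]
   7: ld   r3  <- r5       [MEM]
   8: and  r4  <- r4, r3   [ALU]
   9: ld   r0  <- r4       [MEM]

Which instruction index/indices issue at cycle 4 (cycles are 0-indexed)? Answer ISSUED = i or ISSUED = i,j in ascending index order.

ISSUED = 5,6

  cy0 -> i0 (mulh) RAW r5
  cy1 -> i1&i2 (xor sll) pair
  cy2 -> i3 (ld) no-port MEM/MEM
  cy3 -> i4 (ld) no-port MEM/BR
  cy4 -> i5&i6 (beq sub) pair
  cy5 -> i7 (ld) RAW r3
  cy6 -> i8 (and) RAW r4
  cy7 -> i9 (ld) tail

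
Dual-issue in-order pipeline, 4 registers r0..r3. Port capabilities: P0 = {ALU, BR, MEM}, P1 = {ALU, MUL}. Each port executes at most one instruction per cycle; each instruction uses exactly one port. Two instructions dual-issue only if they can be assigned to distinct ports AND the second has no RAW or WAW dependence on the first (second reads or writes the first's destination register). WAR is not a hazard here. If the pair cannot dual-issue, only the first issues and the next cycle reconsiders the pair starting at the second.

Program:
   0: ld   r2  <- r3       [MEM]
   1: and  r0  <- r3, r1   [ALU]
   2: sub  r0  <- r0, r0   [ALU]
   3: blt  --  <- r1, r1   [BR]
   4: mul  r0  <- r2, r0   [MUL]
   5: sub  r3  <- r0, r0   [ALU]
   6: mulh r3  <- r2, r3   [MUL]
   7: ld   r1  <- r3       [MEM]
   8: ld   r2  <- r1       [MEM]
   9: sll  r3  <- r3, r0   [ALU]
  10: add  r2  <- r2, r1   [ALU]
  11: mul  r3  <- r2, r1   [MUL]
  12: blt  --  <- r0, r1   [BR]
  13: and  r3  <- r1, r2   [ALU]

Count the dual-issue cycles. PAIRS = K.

0. ld.MEM;and.ALU @i0,i1  | dual
1. sub.ALU;blt.BR @i2,i3  | dual
2. mul.MUL @i4  | RAW r0
3. sub.ALU @i5  | RAW+WAW r3
4. mulh.MUL @i6  | RAW r3
5. ld.MEM @i7  | no-port MEM/MEM
6. ld.MEM;sll.ALU @i8,i9  | dual
7. add.ALU @i10  | RAW r2
8. mul.MUL;blt.BR @i11,i12  | dual
9. and.ALU @i13  | tail

PAIRS = 4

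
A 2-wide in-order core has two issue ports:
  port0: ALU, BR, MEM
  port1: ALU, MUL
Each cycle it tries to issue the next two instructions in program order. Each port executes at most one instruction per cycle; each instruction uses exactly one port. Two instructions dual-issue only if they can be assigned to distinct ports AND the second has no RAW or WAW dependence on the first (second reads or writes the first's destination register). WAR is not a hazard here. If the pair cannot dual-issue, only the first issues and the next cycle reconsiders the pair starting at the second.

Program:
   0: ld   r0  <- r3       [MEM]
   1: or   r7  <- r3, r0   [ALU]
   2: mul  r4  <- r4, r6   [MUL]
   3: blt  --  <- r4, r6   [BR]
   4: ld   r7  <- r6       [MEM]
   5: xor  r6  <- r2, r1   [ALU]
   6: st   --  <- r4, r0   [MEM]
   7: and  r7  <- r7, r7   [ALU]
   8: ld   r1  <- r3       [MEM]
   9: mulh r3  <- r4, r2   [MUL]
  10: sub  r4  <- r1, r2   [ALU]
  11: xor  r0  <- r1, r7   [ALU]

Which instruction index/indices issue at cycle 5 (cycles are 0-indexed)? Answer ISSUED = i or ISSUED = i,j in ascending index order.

ISSUED = 8,9

c0: i0 ld  RAW r0
c1: i1/i2 or/mul  dual
c2: i3 blt  no-port BR/MEM
c3: i4/i5 ld/xor  dual
c4: i6/i7 st/and  dual
c5: i8/i9 ld/mulh  dual
c6: i10/i11 sub/xor  dual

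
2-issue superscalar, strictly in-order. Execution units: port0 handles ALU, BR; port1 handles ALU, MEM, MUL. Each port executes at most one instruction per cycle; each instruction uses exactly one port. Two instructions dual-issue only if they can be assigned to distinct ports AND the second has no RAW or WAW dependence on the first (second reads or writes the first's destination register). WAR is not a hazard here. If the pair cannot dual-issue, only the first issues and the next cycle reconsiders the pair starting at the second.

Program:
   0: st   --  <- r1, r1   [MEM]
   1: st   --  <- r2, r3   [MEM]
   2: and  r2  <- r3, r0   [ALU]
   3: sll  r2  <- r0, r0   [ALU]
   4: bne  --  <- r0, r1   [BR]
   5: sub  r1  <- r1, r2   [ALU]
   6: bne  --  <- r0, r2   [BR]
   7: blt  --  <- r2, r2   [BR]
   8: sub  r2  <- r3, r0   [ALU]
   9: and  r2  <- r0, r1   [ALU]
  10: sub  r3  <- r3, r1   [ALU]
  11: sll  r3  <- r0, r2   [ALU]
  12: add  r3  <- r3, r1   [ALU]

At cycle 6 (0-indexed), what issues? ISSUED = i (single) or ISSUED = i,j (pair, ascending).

ISSUED = 11

c0: i0 st.MEM  no-port MEM/MEM
c1: i1/i2 st.MEM+and.ALU  pair
c2: i3/i4 sll.ALU+bne.BR  pair
c3: i5/i6 sub.ALU+bne.BR  pair
c4: i7/i8 blt.BR+sub.ALU  pair
c5: i9/i10 and.ALU+sub.ALU  pair
c6: i11 sll.ALU  RAW+WAW r3
c7: i12 add.ALU  tail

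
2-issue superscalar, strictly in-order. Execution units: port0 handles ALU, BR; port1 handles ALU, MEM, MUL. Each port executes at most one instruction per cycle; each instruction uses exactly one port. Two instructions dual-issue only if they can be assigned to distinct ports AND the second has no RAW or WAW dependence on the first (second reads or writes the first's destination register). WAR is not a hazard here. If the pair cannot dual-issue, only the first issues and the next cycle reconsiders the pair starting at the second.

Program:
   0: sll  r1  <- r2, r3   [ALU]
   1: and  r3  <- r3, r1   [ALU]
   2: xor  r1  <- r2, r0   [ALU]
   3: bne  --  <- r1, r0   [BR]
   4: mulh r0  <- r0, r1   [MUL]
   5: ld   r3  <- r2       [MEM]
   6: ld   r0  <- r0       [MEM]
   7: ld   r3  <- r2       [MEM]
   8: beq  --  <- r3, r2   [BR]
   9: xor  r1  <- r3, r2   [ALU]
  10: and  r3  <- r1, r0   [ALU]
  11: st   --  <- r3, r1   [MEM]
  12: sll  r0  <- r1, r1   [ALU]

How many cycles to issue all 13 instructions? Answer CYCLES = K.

#0 head=0: sll.ALU i0 RAW r1
#1 head=1: and.ALU;xor.ALU i1,i2 dual
#2 head=3: bne.BR;mulh.MUL i3,i4 dual
#3 head=5: ld.MEM i5 no-port MEM/MEM
#4 head=6: ld.MEM i6 no-port MEM/MEM
#5 head=7: ld.MEM i7 RAW r3
#6 head=8: beq.BR;xor.ALU i8,i9 dual
#7 head=10: and.ALU i10 RAW r3
#8 head=11: st.MEM;sll.ALU i11,i12 dual

CYCLES = 9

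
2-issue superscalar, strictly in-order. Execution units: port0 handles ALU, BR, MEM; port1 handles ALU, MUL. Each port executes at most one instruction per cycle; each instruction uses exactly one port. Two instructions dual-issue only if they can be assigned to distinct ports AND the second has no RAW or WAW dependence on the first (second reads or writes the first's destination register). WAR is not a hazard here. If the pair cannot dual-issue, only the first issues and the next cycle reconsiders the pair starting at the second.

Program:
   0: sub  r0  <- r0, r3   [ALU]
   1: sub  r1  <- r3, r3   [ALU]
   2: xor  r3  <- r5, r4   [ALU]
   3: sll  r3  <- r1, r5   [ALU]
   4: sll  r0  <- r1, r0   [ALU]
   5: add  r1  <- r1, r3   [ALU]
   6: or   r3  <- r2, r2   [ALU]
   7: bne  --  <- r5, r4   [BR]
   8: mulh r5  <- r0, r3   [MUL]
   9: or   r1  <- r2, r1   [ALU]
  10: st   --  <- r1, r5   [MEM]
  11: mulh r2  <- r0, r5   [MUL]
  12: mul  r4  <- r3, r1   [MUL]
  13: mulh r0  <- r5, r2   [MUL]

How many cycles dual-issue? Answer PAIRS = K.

  cy0 -> i0&i1 (sub.ALU;sub.ALU) dual
  cy1 -> i2 (xor.ALU) WAW r3
  cy2 -> i3&i4 (sll.ALU;sll.ALU) dual
  cy3 -> i5&i6 (add.ALU;or.ALU) dual
  cy4 -> i7&i8 (bne.BR;mulh.MUL) dual
  cy5 -> i9 (or.ALU) RAW r1
  cy6 -> i10&i11 (st.MEM;mulh.MUL) dual
  cy7 -> i12 (mul.MUL) no-port MUL/MUL
  cy8 -> i13 (mulh.MUL) tail

PAIRS = 5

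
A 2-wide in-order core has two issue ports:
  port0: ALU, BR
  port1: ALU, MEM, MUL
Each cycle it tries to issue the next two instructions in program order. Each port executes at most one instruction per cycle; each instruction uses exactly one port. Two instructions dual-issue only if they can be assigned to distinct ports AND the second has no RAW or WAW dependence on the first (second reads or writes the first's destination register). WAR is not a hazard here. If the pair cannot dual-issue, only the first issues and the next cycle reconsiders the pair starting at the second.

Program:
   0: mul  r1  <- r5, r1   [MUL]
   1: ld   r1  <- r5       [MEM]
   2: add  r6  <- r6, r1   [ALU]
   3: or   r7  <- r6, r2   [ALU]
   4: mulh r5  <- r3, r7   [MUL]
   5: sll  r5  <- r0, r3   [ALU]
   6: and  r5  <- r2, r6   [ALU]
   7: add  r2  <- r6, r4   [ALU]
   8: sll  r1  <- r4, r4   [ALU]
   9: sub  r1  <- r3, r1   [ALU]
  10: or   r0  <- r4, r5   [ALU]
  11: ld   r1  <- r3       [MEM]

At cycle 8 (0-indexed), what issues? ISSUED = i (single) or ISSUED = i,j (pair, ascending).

ISSUED = 9,10

c0: i0 mul.MUL  no-port MUL/MEM
c1: i1 ld.MEM  RAW r1
c2: i2 add.ALU  RAW r6
c3: i3 or.ALU  RAW r7
c4: i4 mulh.MUL  WAW r5
c5: i5 sll.ALU  WAW r5
c6: i6,i7 and.ALU+add.ALU  2-wide
c7: i8 sll.ALU  RAW+WAW r1
c8: i9,i10 sub.ALU+or.ALU  2-wide
c9: i11 ld.MEM  tail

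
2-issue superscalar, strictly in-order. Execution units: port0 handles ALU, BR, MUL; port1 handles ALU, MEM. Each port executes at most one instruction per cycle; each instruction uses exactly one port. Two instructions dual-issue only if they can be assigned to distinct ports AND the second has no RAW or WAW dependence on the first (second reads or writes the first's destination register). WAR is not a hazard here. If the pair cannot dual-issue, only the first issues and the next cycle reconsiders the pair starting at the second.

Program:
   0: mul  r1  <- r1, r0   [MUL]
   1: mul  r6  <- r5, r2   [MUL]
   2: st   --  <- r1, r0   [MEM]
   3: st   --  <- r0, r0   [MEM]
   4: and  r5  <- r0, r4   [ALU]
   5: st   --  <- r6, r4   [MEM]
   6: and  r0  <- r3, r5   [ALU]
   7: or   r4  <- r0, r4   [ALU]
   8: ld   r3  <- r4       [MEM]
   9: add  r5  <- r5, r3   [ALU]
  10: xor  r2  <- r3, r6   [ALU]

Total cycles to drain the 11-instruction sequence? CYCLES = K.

CYCLES = 7

  cy0 -> i0 (mul) no-port MUL/MUL
  cy1 -> i1+i2 (mul st) 2-wide
  cy2 -> i3+i4 (st and) 2-wide
  cy3 -> i5+i6 (st and) 2-wide
  cy4 -> i7 (or) RAW r4
  cy5 -> i8 (ld) RAW r3
  cy6 -> i9+i10 (add xor) 2-wide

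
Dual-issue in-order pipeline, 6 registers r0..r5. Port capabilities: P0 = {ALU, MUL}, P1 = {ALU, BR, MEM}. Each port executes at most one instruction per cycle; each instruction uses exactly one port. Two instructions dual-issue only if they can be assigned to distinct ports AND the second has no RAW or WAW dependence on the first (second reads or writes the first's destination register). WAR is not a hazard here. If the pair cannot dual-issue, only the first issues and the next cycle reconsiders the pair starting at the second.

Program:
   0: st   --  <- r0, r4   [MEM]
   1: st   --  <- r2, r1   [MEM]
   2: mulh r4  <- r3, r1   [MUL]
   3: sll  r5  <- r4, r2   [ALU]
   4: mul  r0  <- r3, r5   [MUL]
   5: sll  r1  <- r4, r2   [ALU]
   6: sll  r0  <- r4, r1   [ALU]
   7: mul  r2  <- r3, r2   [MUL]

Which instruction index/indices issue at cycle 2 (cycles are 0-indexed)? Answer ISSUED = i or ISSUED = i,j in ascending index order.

ISSUED = 3

#0 head=0: st i0 no-port MEM/MEM
#1 head=1: st;mulh i1/i2 2-wide
#2 head=3: sll i3 RAW r5
#3 head=4: mul;sll i4/i5 2-wide
#4 head=6: sll;mul i6/i7 2-wide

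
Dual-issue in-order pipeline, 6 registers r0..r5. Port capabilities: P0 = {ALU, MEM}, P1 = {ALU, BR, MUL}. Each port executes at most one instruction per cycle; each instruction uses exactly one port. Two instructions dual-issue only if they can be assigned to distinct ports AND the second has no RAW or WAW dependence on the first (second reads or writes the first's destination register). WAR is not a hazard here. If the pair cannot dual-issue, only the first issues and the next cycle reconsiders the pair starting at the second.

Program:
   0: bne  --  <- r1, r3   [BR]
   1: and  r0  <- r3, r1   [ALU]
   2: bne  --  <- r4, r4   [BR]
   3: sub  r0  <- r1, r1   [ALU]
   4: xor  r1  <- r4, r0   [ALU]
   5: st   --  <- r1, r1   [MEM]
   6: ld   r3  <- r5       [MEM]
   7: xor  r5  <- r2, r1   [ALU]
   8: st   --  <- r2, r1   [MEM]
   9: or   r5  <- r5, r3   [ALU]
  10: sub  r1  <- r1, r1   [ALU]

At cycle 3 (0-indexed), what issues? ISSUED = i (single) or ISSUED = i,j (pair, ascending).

ISSUED = 5

[0] i0+i1  bne.BR+and.ALU  -- pair
[1] i2+i3  bne.BR+sub.ALU  -- pair
[2] i4  xor.ALU  -- RAW r1
[3] i5  st.MEM  -- no-port MEM/MEM
[4] i6+i7  ld.MEM+xor.ALU  -- pair
[5] i8+i9  st.MEM+or.ALU  -- pair
[6] i10  sub.ALU  -- tail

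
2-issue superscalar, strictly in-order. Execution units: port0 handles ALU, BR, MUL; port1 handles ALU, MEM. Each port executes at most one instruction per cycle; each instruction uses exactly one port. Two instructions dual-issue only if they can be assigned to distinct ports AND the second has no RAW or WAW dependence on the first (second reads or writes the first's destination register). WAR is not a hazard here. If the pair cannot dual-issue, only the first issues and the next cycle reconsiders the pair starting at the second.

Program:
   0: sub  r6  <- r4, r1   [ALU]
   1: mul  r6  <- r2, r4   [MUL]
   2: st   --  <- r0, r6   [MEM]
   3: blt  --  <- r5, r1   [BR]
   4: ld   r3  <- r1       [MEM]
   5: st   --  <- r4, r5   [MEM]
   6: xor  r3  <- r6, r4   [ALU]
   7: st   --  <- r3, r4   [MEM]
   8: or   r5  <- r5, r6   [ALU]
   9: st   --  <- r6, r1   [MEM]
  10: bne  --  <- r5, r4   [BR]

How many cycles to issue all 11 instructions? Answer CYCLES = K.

#0 head=0: sub.ALU i0 WAW r6
#1 head=1: mul.MUL i1 RAW r6
#2 head=2: st.MEM;blt.BR i2,i3 dual
#3 head=4: ld.MEM i4 no-port MEM/MEM
#4 head=5: st.MEM;xor.ALU i5,i6 dual
#5 head=7: st.MEM;or.ALU i7,i8 dual
#6 head=9: st.MEM;bne.BR i9,i10 dual

CYCLES = 7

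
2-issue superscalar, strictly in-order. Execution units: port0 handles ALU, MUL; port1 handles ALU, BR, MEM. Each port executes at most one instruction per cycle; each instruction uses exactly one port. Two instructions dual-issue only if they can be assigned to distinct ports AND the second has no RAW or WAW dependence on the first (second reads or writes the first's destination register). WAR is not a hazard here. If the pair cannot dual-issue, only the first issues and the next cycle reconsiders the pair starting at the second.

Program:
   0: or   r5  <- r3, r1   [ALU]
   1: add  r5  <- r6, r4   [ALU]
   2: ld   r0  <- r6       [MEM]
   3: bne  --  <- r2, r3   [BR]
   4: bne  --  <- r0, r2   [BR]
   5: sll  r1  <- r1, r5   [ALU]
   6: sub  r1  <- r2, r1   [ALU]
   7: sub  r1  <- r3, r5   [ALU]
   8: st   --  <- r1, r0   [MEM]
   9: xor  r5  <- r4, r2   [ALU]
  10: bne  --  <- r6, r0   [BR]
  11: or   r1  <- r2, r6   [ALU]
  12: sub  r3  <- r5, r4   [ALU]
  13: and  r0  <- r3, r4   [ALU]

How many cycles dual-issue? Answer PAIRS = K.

PAIRS = 4

#0 head=0: or i0 WAW r5
#1 head=1: add/ld i1&i2 dual
#2 head=3: bne i3 no-port BR/BR
#3 head=4: bne/sll i4&i5 dual
#4 head=6: sub i6 WAW r1
#5 head=7: sub i7 RAW r1
#6 head=8: st/xor i8&i9 dual
#7 head=10: bne/or i10&i11 dual
#8 head=12: sub i12 RAW r3
#9 head=13: and i13 tail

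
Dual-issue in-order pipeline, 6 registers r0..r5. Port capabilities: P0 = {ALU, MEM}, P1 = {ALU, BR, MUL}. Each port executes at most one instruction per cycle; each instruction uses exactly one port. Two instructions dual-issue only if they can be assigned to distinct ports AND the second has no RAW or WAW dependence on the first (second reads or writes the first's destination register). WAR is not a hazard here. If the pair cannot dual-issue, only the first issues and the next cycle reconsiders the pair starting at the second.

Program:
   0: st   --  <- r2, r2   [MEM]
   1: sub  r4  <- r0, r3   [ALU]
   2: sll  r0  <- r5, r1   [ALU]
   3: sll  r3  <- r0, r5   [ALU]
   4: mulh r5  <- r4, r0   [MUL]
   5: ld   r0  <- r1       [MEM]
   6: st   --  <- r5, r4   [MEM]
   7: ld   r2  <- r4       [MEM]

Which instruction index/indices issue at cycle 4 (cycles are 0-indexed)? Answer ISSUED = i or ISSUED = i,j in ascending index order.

#0 head=0: st/sub i0&i1 dual
#1 head=2: sll i2 RAW r0
#2 head=3: sll/mulh i3&i4 dual
#3 head=5: ld i5 no-port MEM/MEM
#4 head=6: st i6 no-port MEM/MEM
#5 head=7: ld i7 tail

ISSUED = 6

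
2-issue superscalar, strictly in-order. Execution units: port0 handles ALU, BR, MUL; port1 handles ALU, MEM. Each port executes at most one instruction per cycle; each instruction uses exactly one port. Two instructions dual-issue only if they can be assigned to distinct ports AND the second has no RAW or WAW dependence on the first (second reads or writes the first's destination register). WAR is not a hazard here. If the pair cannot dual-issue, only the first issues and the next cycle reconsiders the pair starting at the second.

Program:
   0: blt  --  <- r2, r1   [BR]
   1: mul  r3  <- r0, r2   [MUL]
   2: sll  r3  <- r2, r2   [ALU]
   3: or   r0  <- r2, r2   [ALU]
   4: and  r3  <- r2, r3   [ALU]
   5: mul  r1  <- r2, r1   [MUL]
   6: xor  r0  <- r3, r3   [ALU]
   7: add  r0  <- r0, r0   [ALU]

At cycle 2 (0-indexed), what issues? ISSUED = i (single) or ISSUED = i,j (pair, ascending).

#0 head=0: blt.BR i0 no-port BR/MUL
#1 head=1: mul.MUL i1 WAW r3
#2 head=2: sll.ALU+or.ALU i2+i3 pair
#3 head=4: and.ALU+mul.MUL i4+i5 pair
#4 head=6: xor.ALU i6 RAW+WAW r0
#5 head=7: add.ALU i7 tail

ISSUED = 2,3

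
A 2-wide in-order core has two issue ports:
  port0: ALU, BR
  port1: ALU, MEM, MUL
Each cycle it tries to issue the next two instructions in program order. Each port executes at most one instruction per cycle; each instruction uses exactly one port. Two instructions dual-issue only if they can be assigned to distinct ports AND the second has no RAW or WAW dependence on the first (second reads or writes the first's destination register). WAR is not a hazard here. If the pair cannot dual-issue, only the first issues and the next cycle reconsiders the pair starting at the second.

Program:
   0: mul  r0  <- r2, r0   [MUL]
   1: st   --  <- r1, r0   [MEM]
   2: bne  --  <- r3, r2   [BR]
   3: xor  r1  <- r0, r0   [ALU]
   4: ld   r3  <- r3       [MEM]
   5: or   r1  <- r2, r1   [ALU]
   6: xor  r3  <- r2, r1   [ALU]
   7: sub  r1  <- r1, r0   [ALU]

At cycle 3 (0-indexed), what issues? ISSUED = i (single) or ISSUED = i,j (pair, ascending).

[0] i0  mul.MUL  -- no-port MUL/MEM
[1] i1/i2  st.MEM/bne.BR  -- pair
[2] i3/i4  xor.ALU/ld.MEM  -- pair
[3] i5  or.ALU  -- RAW r1
[4] i6/i7  xor.ALU/sub.ALU  -- pair

ISSUED = 5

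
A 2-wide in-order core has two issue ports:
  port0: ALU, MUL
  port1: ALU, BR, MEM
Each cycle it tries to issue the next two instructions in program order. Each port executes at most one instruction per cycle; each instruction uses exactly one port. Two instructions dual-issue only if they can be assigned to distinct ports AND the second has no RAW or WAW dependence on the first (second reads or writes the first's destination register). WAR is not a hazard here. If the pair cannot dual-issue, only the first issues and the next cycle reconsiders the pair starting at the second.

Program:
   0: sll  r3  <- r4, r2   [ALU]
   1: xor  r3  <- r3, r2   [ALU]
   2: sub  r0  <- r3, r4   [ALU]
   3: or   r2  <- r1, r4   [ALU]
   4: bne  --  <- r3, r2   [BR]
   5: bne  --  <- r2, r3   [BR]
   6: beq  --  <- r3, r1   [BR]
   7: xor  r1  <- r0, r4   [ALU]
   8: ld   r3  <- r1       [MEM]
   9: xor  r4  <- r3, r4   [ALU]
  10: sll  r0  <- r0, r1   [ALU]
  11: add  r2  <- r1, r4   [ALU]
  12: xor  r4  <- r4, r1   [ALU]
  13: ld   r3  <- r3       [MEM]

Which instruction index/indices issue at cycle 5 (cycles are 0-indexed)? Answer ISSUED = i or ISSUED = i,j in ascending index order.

ISSUED = 6,7

  cy0 -> i0 (sll) RAW+WAW r3
  cy1 -> i1 (xor) RAW r3
  cy2 -> i2/i3 (sub or) pair
  cy3 -> i4 (bne) no-port BR/BR
  cy4 -> i5 (bne) no-port BR/BR
  cy5 -> i6/i7 (beq xor) pair
  cy6 -> i8 (ld) RAW r3
  cy7 -> i9/i10 (xor sll) pair
  cy8 -> i11/i12 (add xor) pair
  cy9 -> i13 (ld) tail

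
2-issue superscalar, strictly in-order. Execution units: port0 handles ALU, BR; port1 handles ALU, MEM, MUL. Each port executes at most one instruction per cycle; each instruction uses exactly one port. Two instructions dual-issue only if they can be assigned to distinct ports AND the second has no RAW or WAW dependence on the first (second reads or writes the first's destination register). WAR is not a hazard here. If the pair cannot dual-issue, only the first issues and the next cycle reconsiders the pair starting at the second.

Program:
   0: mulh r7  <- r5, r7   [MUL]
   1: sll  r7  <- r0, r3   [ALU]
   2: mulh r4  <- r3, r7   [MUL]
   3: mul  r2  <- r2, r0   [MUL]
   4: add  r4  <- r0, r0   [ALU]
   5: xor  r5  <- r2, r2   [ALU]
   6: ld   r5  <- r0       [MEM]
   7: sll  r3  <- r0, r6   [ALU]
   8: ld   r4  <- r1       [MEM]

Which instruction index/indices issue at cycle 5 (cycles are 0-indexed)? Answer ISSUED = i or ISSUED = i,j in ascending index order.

c0: i0 mulh.MUL  WAW r7
c1: i1 sll.ALU  RAW r7
c2: i2 mulh.MUL  no-port MUL/MUL
c3: i3/i4 mul.MUL/add.ALU  dual
c4: i5 xor.ALU  WAW r5
c5: i6/i7 ld.MEM/sll.ALU  dual
c6: i8 ld.MEM  tail

ISSUED = 6,7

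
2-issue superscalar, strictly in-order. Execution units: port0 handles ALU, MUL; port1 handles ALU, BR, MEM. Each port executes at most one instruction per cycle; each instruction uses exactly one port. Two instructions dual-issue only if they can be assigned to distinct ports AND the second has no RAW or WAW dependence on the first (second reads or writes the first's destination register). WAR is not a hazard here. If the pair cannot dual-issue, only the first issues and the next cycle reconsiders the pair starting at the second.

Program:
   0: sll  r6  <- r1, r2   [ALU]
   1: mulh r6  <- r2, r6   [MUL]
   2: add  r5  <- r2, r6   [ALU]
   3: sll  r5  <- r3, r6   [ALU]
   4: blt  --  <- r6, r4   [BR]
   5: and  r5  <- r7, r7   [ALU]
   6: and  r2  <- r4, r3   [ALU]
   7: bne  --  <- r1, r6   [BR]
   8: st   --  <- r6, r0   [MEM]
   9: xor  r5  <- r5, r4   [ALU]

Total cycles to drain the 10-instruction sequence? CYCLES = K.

0. sll @i0  | RAW+WAW r6
1. mulh @i1  | RAW r6
2. add @i2  | WAW r5
3. sll/blt @i3/i4  | 2-wide
4. and/and @i5/i6  | 2-wide
5. bne @i7  | no-port BR/MEM
6. st/xor @i8/i9  | 2-wide

CYCLES = 7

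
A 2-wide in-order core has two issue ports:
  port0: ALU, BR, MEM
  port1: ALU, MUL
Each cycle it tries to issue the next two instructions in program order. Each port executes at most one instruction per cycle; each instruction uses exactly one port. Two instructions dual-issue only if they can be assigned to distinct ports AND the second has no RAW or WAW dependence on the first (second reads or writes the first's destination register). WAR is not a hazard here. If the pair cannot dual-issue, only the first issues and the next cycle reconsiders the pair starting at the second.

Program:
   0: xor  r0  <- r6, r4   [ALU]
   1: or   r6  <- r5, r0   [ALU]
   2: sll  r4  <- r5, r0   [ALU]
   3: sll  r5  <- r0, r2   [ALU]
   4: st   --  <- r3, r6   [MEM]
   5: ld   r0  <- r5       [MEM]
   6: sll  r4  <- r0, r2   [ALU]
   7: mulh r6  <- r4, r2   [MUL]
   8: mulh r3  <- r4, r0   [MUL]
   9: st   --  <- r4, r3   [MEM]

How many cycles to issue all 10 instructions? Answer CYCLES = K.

t=0 i0:xor ; RAW r0
t=1 i1&i2:or+sll ; pair
t=2 i3&i4:sll+st ; pair
t=3 i5:ld ; RAW r0
t=4 i6:sll ; RAW r4
t=5 i7:mulh ; no-port MUL/MUL
t=6 i8:mulh ; RAW r3
t=7 i9:st ; tail

CYCLES = 8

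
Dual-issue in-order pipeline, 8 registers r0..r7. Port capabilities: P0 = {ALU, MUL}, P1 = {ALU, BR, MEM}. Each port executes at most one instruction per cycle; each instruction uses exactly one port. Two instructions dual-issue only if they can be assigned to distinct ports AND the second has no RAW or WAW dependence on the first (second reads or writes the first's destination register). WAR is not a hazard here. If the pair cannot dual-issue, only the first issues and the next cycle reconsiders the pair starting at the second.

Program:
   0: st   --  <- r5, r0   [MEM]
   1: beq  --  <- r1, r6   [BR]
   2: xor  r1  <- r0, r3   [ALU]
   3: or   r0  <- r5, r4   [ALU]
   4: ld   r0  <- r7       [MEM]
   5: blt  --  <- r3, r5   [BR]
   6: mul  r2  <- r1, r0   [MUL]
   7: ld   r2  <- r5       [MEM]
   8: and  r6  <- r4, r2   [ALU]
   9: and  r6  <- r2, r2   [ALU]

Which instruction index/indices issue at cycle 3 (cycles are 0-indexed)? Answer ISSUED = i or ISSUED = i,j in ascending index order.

  cy0 -> i0 (st) no-port MEM/BR
  cy1 -> i1+i2 (beq;xor) dual
  cy2 -> i3 (or) WAW r0
  cy3 -> i4 (ld) no-port MEM/BR
  cy4 -> i5+i6 (blt;mul) dual
  cy5 -> i7 (ld) RAW r2
  cy6 -> i8 (and) WAW r6
  cy7 -> i9 (and) tail

ISSUED = 4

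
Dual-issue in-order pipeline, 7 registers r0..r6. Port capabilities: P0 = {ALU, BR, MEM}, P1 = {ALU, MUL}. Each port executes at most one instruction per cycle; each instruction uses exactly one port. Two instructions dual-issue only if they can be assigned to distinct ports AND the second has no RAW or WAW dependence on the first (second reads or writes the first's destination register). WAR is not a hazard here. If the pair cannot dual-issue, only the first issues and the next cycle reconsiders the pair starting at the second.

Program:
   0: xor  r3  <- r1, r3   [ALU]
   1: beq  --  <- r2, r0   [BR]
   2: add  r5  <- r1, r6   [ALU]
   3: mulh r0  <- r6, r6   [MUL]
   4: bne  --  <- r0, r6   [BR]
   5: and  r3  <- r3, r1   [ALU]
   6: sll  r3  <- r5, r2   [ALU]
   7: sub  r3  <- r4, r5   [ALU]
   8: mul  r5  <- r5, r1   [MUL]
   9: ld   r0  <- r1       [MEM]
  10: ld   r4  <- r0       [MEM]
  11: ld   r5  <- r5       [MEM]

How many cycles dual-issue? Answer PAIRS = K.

PAIRS = 4

t=0 i0+i1:xor.ALU beq.BR ; 2-wide
t=1 i2+i3:add.ALU mulh.MUL ; 2-wide
t=2 i4+i5:bne.BR and.ALU ; 2-wide
t=3 i6:sll.ALU ; WAW r3
t=4 i7+i8:sub.ALU mul.MUL ; 2-wide
t=5 i9:ld.MEM ; no-port MEM/MEM
t=6 i10:ld.MEM ; no-port MEM/MEM
t=7 i11:ld.MEM ; tail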